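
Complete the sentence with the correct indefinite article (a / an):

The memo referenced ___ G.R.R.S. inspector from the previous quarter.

a

The indefinite article is chosen by the initial *sound* of the following word, not its spelling.
The initialism *G.R.R.S.* is read letter by letter; the first letter, G, is pronounced /dʒiː/, which begins with a consonant sound.
So the article is *a*: The memo referenced a G.R.R.S. inspector from the previous quarter.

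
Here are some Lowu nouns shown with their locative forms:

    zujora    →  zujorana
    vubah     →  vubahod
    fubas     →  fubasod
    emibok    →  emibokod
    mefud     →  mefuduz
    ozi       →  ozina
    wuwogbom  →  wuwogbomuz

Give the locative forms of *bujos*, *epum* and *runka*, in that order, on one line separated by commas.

Looking at the final sound of each stem: -od when the stem ends in a voiceless consonant (*vubah*, *fubas*, *emibok*); -uz when the stem ends in a voiced consonant (*mefud*, *wuwogbom*); -na when the stem ends in a vowel (*zujora*, *ozi*).
*bujos*: final sound = /s/, a voiceless consonant → -od → *bujosod*.
Since the final sound of *epum* is /m/ (a voiced consonant), it takes -uz, giving *epumuz*.
Since the final sound of *runka* is /a/ (a vowel), it takes -na, giving *runkana*.

bujosod, epumuz, runkana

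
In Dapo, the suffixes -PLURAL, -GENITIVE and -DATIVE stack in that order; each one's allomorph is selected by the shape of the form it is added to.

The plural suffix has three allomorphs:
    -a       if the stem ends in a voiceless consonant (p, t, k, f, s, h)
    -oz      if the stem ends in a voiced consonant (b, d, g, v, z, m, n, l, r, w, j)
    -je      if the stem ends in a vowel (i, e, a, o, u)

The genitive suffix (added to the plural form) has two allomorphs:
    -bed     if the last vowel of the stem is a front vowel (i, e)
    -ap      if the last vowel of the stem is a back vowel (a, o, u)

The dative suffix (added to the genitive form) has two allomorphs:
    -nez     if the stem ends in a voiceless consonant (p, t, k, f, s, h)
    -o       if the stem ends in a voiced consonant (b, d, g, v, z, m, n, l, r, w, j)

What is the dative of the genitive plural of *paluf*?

Since the final sound of *paluf* is /f/ (a voiceless consonant), it takes -a, giving *palufa*.
Since the last vowel of the plural form *palufa* is /a/ (a back vowel), it takes -ap, giving *palufaap*.
Since the final consonant of the genitive form *palufaap* is /p/ (voiceless), it takes -nez, giving *palufaapnez*.

palufaapnez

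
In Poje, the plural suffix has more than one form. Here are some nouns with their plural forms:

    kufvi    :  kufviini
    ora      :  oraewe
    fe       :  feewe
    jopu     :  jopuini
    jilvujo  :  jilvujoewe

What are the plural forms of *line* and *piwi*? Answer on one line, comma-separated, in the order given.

The pattern is height harmony: -ini when the last vowel of the stem is a high vowel (*kufvi*, *jopu*); -ewe when the last vowel of the stem is a non-high vowel (*ora*, *fe*, *jilvujo*).
The last vowel of *line* is /e/, which is a non-high vowel, so the suffix is -ewe, giving *lineewe*.
The last vowel of *piwi* is /i/, which is a high vowel, so the suffix is -ini, giving *piwiini*.

lineewe, piwiini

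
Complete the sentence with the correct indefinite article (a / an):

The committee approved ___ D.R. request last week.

a

The indefinite article is chosen by the initial *sound* of the following word, not its spelling.
The initialism *D.R.* is read letter by letter; the first letter, D, is pronounced /diː/, which begins with a consonant sound.
So the article is *a*: The committee approved a D.R. request last week.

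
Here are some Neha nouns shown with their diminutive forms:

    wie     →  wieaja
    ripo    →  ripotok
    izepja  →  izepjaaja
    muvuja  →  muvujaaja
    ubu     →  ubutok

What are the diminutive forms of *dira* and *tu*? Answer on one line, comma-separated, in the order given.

The suffix is conditioned by the last vowel: -tok when the last vowel of the stem is a rounded vowel (*ripo*, *ubu*); -aja when the last vowel of the stem is an unrounded vowel (*wie*, *izepja*, *muvuja*).
The last vowel of *dira* is /a/, which is an unrounded vowel, so the suffix is -aja, giving *diraaja*.
*tu*: last vowel = /u/, a rounded vowel → -tok → *tutok*.

diraaja, tutok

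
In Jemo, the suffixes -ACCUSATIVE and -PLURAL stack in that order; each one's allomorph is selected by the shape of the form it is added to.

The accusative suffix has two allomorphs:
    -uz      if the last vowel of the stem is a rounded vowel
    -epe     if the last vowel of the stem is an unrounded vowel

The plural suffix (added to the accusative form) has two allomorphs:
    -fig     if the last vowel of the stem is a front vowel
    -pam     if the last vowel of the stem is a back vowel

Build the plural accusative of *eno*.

*eno*: last vowel = /o/, a rounded vowel → -uz → *enouz*.
Since the last vowel of the accusative form *enouz* is /u/ (a back vowel), it takes -pam, giving *enouzpam*.

enouzpam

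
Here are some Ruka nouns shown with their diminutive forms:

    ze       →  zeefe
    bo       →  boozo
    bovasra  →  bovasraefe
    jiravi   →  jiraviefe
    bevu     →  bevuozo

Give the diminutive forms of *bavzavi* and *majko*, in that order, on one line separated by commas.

bavzaviefe, majkoozo

The suffix is conditioned by the last vowel: -ozo when the last vowel of the stem is a rounded vowel (*bo*, *bevu*); -efe when the last vowel of the stem is an unrounded vowel (*ze*, *bovasra*, *jiravi*).
*bavzavi*: last vowel = /i/, an unrounded vowel → -efe → *bavzaviefe*.
Since the last vowel of *majko* is /o/ (a rounded vowel), it takes -ozo, giving *majkoozo*.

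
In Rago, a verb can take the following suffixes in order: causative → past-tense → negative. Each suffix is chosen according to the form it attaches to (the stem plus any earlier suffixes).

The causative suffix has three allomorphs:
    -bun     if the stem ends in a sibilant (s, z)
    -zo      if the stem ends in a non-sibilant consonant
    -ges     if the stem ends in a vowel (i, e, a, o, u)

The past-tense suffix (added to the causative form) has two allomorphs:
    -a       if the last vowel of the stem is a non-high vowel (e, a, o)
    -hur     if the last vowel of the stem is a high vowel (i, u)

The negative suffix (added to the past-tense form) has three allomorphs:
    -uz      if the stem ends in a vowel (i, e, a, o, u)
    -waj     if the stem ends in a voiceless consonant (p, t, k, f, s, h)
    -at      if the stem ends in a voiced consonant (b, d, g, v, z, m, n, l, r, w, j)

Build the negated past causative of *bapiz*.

bapizbunhurat

*bapiz* — final sound /z/ (a sibilant) → -bun → *bapizbun*.
Since the last vowel of the causative form *bapizbun* is /u/ (a high vowel), it takes -hur, giving *bapizbunhur*.
The past-tense form *bapizbunhur* — final sound /r/ (a voiced consonant) → -at → *bapizbunhurat*.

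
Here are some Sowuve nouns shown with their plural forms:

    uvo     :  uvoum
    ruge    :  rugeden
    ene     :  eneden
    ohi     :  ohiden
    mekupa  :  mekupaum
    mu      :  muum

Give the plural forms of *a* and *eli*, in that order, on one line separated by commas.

aum, eliden

Looking at the last vowel of each stem: -den when the last vowel of the stem is a front vowel (*ruge*, *ene*, *ohi*); -um when the last vowel of the stem is a back vowel (*uvo*, *mekupa*, *mu*).
Since the last vowel of *a* is /a/ (a back vowel), it takes -um, giving *aum*.
The last vowel of *eli* is /i/, which is a front vowel, so the suffix is -den, giving *eliden*.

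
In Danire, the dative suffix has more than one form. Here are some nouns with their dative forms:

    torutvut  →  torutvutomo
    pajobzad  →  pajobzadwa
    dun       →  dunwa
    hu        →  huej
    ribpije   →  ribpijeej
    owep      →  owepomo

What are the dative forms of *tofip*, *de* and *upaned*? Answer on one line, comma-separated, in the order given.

tofipomo, deej, upanedwa

The suffix is conditioned by the final sound: -omo when the stem ends in a voiceless consonant (*torutvut*, *owep*); -wa when the stem ends in a voiced consonant (*pajobzad*, *dun*); -ej when the stem ends in a vowel (*hu*, *ribpije*).
*tofip*: final sound = /p/, a voiceless consonant → -omo → *tofipomo*.
Since the final sound of *de* is /e/ (a vowel), it takes -ej, giving *deej*.
*upaned* — final sound /d/ (a voiced consonant) → -wa → *upanedwa*.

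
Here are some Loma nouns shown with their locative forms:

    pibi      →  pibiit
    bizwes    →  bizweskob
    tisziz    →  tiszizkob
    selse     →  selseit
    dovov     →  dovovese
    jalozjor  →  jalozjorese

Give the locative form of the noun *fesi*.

The suffix is conditioned by the final sound: -kob when the stem ends in a sibilant (*bizwes*, *tisziz*); -ese when the stem ends in a non-sibilant consonant (*dovov*, *jalozjor*); -it when the stem ends in a vowel (*pibi*, *selse*).
*fesi* — final sound /i/ (a vowel) → -it → *fesiit*.

fesiit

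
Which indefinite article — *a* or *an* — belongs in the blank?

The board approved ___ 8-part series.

The indefinite article is chosen by the initial *sound* of the following word, not its spelling.
The number *8* is spoken "eight", beginning with /eɪt/ — a vowel sound.
So the article is *an*: The board approved an 8-part series.

an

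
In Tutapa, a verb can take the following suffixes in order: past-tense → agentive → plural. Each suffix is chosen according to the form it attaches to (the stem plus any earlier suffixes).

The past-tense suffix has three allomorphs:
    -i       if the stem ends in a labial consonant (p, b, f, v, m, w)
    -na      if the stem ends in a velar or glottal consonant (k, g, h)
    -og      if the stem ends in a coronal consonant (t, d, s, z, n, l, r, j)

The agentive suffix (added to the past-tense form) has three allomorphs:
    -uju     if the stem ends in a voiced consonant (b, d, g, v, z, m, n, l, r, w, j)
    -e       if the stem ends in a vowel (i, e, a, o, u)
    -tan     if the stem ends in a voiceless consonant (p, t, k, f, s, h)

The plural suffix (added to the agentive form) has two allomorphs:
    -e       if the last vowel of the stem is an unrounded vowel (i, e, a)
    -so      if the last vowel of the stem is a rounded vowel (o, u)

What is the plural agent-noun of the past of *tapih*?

tapihnaee

The final consonant of *tapih* is /h/, which is velar/glottal, so the past-tense suffix is -na, giving *tapihna*.
The past-tense form *tapihna*: final sound = /a/, a vowel → -e → *tapihnae*.
The last vowel of the agentive form *tapihnae* is /e/, which is an unrounded vowel, so the plural suffix is -e, giving *tapihnaee*.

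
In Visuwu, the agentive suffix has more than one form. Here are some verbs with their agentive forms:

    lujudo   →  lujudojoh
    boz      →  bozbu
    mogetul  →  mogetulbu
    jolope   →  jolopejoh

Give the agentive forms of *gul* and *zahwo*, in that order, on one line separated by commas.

The alternation tracks the final sound of the stem — -bu when the stem ends in a consonant (*boz*, *mogetul*); -joh when the stem ends in a vowel (*lujudo*, *jolope*).
*gul*: final sound = /l/, a consonant → -bu → *gulbu*.
The final sound of *zahwo* is /o/, which is a vowel, so the suffix is -joh, giving *zahwojoh*.

gulbu, zahwojoh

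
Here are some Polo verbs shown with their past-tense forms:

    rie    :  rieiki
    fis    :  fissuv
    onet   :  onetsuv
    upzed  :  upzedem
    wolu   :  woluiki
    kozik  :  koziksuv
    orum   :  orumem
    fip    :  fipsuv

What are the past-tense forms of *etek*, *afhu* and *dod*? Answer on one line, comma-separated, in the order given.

The suffix is conditioned by the final sound: -suv when the stem ends in a voiceless consonant (*fis*, *onet*, *kozik*, *fip*); -em when the stem ends in a voiced consonant (*upzed*, *orum*); -iki when the stem ends in a vowel (*rie*, *wolu*).
*etek*: final sound = /k/, a voiceless consonant → -suv → *eteksuv*.
*afhu* — final sound /u/ (a vowel) → -iki → *afhuiki*.
Since the final sound of *dod* is /d/ (a voiced consonant), it takes -em, giving *dodem*.

eteksuv, afhuiki, dodem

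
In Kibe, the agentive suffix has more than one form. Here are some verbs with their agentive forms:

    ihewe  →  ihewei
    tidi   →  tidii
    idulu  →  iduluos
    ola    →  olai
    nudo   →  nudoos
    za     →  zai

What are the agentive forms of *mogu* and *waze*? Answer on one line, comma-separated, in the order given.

moguos, wazei

The suffix is conditioned by the last vowel: -os when the last vowel of the stem is a rounded vowel (*idulu*, *nudo*); -i when the last vowel of the stem is an unrounded vowel (*ihewe*, *tidi*, *ola*, *za*).
*mogu*: last vowel = /u/, a rounded vowel → -os → *moguos*.
Since the last vowel of *waze* is /e/ (an unrounded vowel), it takes -i, giving *wazei*.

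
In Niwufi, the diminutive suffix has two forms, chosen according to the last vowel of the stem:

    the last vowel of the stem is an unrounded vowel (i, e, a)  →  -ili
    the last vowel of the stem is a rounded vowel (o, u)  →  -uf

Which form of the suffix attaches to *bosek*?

-ili

Since the last vowel of *bosek* is /e/ (an unrounded vowel), it takes -ili.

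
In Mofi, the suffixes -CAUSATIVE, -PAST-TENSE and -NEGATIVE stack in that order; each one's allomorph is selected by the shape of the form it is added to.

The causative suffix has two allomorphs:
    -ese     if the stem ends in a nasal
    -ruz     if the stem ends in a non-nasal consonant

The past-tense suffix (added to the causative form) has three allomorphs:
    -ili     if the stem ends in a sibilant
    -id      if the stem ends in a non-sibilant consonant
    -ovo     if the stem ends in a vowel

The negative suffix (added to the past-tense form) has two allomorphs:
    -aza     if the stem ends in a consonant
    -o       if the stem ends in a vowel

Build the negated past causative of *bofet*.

bofetruzilio

*bofet*: final consonant = /t/, non-nasal → -ruz → *bofetruz*.
The final sound of the causative form *bofetruz* is /z/, which is a sibilant, so the past-tense suffix is -ili, giving *bofetruzili*.
The final sound of the past-tense form *bofetruzili* is /i/, which is a vowel, so the negative suffix is -o, giving *bofetruzilio*.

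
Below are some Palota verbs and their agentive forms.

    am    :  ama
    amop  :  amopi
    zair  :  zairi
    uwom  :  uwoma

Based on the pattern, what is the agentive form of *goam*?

The alternation tracks the final consonant of the stem — -a when the stem ends in a nasal (*am*, *uwom*); -i when the stem ends in a non-nasal consonant (*amop*, *zair*).
The final consonant of *goam* is /m/, which is a nasal, so the suffix is -a, giving *goama*.

goama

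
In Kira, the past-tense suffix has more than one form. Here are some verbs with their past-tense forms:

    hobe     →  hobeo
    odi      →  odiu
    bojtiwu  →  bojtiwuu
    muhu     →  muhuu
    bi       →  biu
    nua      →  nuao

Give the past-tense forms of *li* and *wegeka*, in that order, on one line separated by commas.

liu, wegekao

The suffix is conditioned by the last vowel: -u when the last vowel of the stem is a high vowel (*odi*, *bojtiwu*, *muhu*, *bi*); -o when the last vowel of the stem is a non-high vowel (*hobe*, *nua*).
*li* — last vowel /i/ (a high vowel) → -u → *liu*.
The last vowel of *wegeka* is /a/, which is a non-high vowel, so the suffix is -o, giving *wegekao*.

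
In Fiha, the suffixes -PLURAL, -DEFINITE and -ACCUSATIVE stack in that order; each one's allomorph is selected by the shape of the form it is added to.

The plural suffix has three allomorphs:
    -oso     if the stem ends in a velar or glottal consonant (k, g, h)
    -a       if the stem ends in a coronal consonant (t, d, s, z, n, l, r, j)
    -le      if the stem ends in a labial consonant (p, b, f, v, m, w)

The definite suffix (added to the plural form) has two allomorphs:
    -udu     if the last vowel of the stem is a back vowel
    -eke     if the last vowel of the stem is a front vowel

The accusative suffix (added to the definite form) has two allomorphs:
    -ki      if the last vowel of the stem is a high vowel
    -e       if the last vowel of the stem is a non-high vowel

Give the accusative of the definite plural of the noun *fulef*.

Since the final consonant of *fulef* is /f/ (labial), it takes -le, giving *fulefle*.
The last vowel of the plural form *fulefle* is /e/, which is a front vowel, so the definite suffix is -eke, giving *fulefleeke*.
The definite form *fulefleeke*: last vowel = /e/, a non-high vowel → -e → *fulefleekee*.

fulefleekee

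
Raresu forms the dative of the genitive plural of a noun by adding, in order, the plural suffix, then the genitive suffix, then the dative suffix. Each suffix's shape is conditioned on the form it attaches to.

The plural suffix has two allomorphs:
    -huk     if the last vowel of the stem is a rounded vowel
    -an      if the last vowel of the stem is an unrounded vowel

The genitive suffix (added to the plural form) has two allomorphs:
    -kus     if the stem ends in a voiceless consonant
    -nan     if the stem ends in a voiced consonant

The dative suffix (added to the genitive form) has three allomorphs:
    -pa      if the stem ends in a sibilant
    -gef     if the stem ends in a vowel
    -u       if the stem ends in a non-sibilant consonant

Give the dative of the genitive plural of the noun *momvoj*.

*momvoj*: last vowel = /o/, a rounded vowel → -huk → *momvojhuk*.
The final consonant of the plural form *momvojhuk* is /k/, which is voiceless, so the genitive suffix is -kus, giving *momvojhukkus*.
The final sound of the genitive form *momvojhukkus* is /s/, which is a sibilant, so the dative suffix is -pa, giving *momvojhukkuspa*.

momvojhukkuspa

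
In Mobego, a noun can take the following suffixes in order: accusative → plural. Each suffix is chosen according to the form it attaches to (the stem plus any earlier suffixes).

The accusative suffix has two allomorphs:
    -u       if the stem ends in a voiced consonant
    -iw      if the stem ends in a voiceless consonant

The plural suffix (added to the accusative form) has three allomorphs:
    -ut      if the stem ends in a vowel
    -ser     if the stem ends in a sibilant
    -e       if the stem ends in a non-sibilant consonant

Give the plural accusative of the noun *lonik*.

Since the final consonant of *lonik* is /k/ (voiceless), it takes -iw, giving *lonikiw*.
The final sound of the accusative form *lonikiw* is /w/, which is a non-sibilant consonant, so the plural suffix is -e, giving *lonikiwe*.

lonikiwe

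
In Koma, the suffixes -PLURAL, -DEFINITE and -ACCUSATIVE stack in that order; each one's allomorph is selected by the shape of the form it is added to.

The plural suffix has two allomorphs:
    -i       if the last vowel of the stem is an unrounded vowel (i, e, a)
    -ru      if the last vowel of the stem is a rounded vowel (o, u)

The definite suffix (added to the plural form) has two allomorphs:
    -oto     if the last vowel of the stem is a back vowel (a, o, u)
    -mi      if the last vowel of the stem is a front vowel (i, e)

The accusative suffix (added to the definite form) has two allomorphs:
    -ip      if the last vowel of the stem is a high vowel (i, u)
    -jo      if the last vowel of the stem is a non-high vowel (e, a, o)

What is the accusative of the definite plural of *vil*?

*vil* — last vowel /i/ (an unrounded vowel) → -i → *vili*.
The plural form *vili* — last vowel /i/ (a front vowel) → -mi → *vilimi*.
The last vowel of the definite form *vilimi* is /i/, which is a high vowel, so the accusative suffix is -ip, giving *vilimiip*.

vilimiip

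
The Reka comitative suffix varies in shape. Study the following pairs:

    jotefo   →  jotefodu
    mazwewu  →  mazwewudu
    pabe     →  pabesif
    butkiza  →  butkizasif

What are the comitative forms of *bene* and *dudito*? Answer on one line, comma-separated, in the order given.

The pattern is rounding harmony: -du when the last vowel of the stem is a rounded vowel (*jotefo*, *mazwewu*); -sif when the last vowel of the stem is an unrounded vowel (*pabe*, *butkiza*).
Since the last vowel of *bene* is /e/ (an unrounded vowel), it takes -sif, giving *benesif*.
*dudito* — last vowel /o/ (a rounded vowel) → -du → *duditodu*.

benesif, duditodu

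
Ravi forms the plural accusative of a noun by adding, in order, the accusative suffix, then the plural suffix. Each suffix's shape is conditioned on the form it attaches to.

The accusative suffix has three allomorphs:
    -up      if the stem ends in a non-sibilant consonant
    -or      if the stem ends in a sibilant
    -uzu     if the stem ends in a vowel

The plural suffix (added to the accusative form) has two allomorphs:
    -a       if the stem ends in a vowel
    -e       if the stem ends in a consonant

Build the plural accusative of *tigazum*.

tigazumupe

*tigazum* — final sound /m/ (a non-sibilant consonant) → -up → *tigazumup*.
The accusative form *tigazumup*: final sound = /p/, a consonant → -e → *tigazumupe*.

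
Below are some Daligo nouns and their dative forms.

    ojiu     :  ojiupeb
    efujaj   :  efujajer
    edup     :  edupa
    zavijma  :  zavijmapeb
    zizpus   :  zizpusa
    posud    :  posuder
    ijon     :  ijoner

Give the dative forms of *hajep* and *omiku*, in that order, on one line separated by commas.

The alternation tracks the final sound of the stem — -a when the stem ends in a voiceless consonant (*edup*, *zizpus*); -er when the stem ends in a voiced consonant (*efujaj*, *posud*, *ijon*); -peb when the stem ends in a vowel (*ojiu*, *zavijma*).
*hajep*: final sound = /p/, a voiceless consonant → -a → *hajepa*.
*omiku* — final sound /u/ (a vowel) → -peb → *omikupeb*.

hajepa, omikupeb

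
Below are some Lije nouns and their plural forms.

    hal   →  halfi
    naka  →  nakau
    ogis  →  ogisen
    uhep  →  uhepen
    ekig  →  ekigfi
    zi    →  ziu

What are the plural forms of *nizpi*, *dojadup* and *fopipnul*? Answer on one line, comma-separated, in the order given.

nizpiu, dojadupen, fopipnulfi

The alternation tracks the final sound of the stem — -en when the stem ends in a voiceless consonant (*ogis*, *uhep*); -fi when the stem ends in a voiced consonant (*hal*, *ekig*); -u when the stem ends in a vowel (*naka*, *zi*).
Since the final sound of *nizpi* is /i/ (a vowel), it takes -u, giving *nizpiu*.
Since the final sound of *dojadup* is /p/ (a voiceless consonant), it takes -en, giving *dojadupen*.
*fopipnul* — final sound /l/ (a voiced consonant) → -fi → *fopipnulfi*.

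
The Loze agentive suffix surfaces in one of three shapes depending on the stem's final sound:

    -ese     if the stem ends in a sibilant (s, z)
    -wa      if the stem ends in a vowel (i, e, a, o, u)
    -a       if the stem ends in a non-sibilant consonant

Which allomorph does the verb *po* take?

-wa

The final sound of *po* is /o/, which is a vowel, so the suffix is -wa.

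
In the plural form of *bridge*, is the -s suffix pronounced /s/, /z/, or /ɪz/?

/ɪz/

The stem *bridge* ends in a sibilant (/s, z, ʃ, ʒ, tʃ, dʒ/).
The plural suffix surfaces as /ɪz/ after sibilants, /s/ after other voiceless consonants, and /z/ after other voiced sounds.
So the plural -s on *bridge* is pronounced /ɪz/.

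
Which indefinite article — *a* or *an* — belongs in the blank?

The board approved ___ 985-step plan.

The indefinite article is chosen by the initial *sound* of the following word, not its spelling.
The number *985* is spoken "nine hundred …", beginning with /naɪn/ — a consonant sound.
So the article is *a*: The board approved a 985-step plan.

a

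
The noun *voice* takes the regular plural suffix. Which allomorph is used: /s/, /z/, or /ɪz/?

The stem *voice* ends in a sibilant (/s, z, ʃ, ʒ, tʃ, dʒ/).
The plural suffix surfaces as /ɪz/ after sibilants, /s/ after other voiceless consonants, and /z/ after other voiced sounds.
So the plural -s on *voice* is pronounced /ɪz/.

/ɪz/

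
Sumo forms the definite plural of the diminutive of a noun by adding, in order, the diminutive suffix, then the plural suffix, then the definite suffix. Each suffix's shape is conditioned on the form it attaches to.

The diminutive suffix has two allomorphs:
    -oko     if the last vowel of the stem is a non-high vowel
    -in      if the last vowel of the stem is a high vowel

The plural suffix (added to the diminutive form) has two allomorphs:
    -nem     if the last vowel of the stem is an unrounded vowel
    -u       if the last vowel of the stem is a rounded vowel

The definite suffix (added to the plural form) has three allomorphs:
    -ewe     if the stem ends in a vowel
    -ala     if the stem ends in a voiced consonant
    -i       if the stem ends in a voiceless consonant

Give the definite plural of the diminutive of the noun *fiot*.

*fiot* — last vowel /o/ (a non-high vowel) → -oko → *fiotoko*.
Since the last vowel of the diminutive form *fiotoko* is /o/ (a rounded vowel), it takes -u, giving *fiotokou*.
Since the final sound of the plural form *fiotokou* is /u/ (a vowel), it takes -ewe, giving *fiotokouewe*.

fiotokouewe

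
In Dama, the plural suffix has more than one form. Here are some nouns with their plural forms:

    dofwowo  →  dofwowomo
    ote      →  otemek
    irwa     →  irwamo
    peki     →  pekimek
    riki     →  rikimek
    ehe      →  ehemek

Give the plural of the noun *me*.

memek

Looking at the last vowel of each stem: -mek when the last vowel of the stem is a front vowel (*ote*, *peki*, *riki*, *ehe*); -mo when the last vowel of the stem is a back vowel (*dofwowo*, *irwa*).
*me*: last vowel = /e/, a front vowel → -mek → *memek*.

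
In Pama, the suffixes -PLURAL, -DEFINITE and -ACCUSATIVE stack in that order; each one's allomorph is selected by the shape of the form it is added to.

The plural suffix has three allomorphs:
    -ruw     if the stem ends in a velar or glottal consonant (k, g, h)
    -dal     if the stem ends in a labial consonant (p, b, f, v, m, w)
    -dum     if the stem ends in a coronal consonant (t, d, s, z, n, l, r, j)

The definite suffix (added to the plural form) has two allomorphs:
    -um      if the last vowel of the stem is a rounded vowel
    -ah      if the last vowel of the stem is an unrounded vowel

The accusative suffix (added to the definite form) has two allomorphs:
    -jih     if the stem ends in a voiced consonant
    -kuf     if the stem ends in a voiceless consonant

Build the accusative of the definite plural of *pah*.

The final consonant of *pah* is /h/, which is velar/glottal, so the plural suffix is -ruw, giving *pahruw*.
The plural form *pahruw*: last vowel = /u/, a rounded vowel → -um → *pahruwum*.
Since the final consonant of the definite form *pahruwum* is /m/ (voiced), it takes -jih, giving *pahruwumjih*.

pahruwumjih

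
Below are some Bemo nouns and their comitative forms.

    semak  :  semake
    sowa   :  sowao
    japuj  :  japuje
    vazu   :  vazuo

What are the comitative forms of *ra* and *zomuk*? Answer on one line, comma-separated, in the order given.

rao, zomuke

The alternation tracks the final sound of the stem — -e when the stem ends in a consonant (*semak*, *japuj*); -o when the stem ends in a vowel (*sowa*, *vazu*).
The final sound of *ra* is /a/, which is a vowel, so the suffix is -o, giving *rao*.
Since the final sound of *zomuk* is /k/ (a consonant), it takes -e, giving *zomuke*.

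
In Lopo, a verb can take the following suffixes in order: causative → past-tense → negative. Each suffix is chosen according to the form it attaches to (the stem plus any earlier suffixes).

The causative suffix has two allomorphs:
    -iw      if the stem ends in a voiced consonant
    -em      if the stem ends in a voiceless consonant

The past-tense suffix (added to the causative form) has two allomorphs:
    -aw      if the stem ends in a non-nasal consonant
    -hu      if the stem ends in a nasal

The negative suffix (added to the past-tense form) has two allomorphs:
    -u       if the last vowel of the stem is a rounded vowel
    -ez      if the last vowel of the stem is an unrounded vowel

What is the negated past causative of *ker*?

keriwawez

*ker* — final consonant /r/ (voiced) → -iw → *keriw*.
The causative form *keriw* — final consonant /w/ (non-nasal) → -aw → *keriwaw*.
The past-tense form *keriwaw*: last vowel = /a/, an unrounded vowel → -ez → *keriwawez*.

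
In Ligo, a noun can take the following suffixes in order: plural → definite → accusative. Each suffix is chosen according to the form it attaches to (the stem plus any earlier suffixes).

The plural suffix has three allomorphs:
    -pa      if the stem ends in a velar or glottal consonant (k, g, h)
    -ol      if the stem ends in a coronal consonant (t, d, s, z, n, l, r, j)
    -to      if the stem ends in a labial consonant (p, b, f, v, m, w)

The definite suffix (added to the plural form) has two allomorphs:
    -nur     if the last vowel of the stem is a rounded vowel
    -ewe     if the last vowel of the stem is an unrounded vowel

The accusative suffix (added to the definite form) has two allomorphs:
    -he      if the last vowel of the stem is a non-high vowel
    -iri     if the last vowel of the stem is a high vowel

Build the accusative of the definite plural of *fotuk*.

*fotuk*: final consonant = /k/, velar/glottal → -pa → *fotukpa*.
Since the last vowel of the plural form *fotukpa* is /a/ (an unrounded vowel), it takes -ewe, giving *fotukpaewe*.
The definite form *fotukpaewe* — last vowel /e/ (a non-high vowel) → -he → *fotukpaewehe*.

fotukpaewehe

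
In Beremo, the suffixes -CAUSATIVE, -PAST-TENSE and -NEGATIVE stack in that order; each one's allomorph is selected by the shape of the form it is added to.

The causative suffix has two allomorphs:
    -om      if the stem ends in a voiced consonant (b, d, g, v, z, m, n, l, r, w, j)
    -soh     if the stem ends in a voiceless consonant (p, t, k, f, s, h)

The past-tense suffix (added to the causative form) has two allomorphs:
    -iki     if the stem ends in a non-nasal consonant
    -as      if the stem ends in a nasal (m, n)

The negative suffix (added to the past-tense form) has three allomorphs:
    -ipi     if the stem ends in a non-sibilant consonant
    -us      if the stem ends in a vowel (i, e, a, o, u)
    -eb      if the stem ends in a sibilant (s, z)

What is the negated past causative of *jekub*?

jekubomaseb

*jekub* — final consonant /b/ (voiced) → -om → *jekubom*.
The causative form *jekubom* — final consonant /m/ (a nasal) → -as → *jekubomas*.
The past-tense form *jekubomas* — final sound /s/ (a sibilant) → -eb → *jekubomaseb*.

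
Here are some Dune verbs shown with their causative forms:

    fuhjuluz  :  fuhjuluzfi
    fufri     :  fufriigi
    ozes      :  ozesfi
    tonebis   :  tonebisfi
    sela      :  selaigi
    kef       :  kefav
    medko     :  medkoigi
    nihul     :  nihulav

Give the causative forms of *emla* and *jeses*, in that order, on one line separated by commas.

Looking at the final sound of each stem: -fi when the stem ends in a sibilant (*fuhjuluz*, *ozes*, *tonebis*); -av when the stem ends in a non-sibilant consonant (*kef*, *nihul*); -igi when the stem ends in a vowel (*fufri*, *sela*, *medko*).
The final sound of *emla* is /a/, which is a vowel, so the suffix is -igi, giving *emlaigi*.
*jeses*: final sound = /s/, a sibilant → -fi → *jesesfi*.

emlaigi, jesesfi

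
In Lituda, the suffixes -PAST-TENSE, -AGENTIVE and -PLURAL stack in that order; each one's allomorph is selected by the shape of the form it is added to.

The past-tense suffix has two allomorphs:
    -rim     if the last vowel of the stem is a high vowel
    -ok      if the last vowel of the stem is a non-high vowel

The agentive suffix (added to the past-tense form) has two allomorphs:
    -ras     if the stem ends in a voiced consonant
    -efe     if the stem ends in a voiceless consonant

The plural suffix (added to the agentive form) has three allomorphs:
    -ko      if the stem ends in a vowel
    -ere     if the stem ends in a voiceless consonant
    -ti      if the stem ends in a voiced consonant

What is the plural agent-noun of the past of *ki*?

kirimrasere

*ki*: last vowel = /i/, a high vowel → -rim → *kirim*.
The past-tense form *kirim*: final consonant = /m/, voiced → -ras → *kirimras*.
The agentive form *kirimras*: final sound = /s/, a voiceless consonant → -ere → *kirimrasere*.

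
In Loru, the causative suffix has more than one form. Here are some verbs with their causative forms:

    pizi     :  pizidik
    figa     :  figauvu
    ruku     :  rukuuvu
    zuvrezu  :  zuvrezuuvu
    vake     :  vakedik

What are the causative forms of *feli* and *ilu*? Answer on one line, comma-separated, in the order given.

The pattern is front/back vowel harmony: -dik when the last vowel of the stem is a front vowel (*pizi*, *vake*); -uvu when the last vowel of the stem is a back vowel (*figa*, *ruku*, *zuvrezu*).
Since the last vowel of *feli* is /i/ (a front vowel), it takes -dik, giving *felidik*.
The last vowel of *ilu* is /u/, which is a back vowel, so the suffix is -uvu, giving *iluuvu*.

felidik, iluuvu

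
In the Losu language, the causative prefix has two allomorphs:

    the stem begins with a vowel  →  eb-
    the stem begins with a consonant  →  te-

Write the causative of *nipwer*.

The first sound of *nipwer* is /n/, which is a consonant, so the prefix is te-, giving *tenipwer*.

tenipwer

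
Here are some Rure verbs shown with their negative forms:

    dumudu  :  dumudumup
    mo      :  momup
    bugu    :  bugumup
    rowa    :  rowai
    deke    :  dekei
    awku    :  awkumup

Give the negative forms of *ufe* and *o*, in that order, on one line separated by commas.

The alternation tracks the last vowel of the stem — -mup when the last vowel of the stem is a rounded vowel (*dumudu*, *mo*, *bugu*, *awku*); -i when the last vowel of the stem is an unrounded vowel (*rowa*, *deke*).
The last vowel of *ufe* is /e/, which is an unrounded vowel, so the suffix is -i, giving *ufei*.
*o* — last vowel /o/ (a rounded vowel) → -mup → *omup*.

ufei, omup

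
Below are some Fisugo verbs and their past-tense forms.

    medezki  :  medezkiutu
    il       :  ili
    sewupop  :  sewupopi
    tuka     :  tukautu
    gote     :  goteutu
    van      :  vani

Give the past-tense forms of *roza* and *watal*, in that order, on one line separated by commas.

The alternation tracks the final sound of the stem — -i when the stem ends in a consonant (*il*, *sewupop*, *van*); -utu when the stem ends in a vowel (*medezki*, *tuka*, *gote*).
Since the final sound of *roza* is /a/ (a vowel), it takes -utu, giving *rozautu*.
*watal*: final sound = /l/, a consonant → -i → *watali*.

rozautu, watali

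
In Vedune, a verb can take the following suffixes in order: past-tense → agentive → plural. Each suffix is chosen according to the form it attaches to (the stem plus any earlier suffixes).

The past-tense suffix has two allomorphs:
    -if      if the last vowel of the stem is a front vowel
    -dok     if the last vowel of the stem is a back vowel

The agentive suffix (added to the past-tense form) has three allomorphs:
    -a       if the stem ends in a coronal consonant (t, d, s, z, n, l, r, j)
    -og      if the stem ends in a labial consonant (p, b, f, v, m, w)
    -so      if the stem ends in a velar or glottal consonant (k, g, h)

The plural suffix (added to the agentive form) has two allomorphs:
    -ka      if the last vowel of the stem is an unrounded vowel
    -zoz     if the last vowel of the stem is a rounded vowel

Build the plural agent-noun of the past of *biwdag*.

Since the last vowel of *biwdag* is /a/ (a back vowel), it takes -dok, giving *biwdagdok*.
The past-tense form *biwdagdok*: final consonant = /k/, velar/glottal → -so → *biwdagdokso*.
Since the last vowel of the agentive form *biwdagdokso* is /o/ (a rounded vowel), it takes -zoz, giving *biwdagdoksozoz*.

biwdagdoksozoz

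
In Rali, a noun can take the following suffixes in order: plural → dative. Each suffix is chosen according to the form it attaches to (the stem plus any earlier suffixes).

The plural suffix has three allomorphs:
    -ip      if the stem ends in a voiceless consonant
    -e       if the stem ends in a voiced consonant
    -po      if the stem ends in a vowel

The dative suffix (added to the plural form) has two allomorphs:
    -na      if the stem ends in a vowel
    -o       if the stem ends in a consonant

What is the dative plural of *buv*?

buvena

The final sound of *buv* is /v/, which is a voiced consonant, so the plural suffix is -e, giving *buve*.
The final sound of the plural form *buve* is /e/, which is a vowel, so the dative suffix is -na, giving *buvena*.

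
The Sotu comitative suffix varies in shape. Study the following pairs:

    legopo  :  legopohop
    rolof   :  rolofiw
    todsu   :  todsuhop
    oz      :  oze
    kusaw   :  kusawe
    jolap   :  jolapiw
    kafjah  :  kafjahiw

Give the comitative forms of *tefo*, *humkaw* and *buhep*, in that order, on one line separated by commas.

The suffix is conditioned by the final sound: -iw when the stem ends in a voiceless consonant (*rolof*, *jolap*, *kafjah*); -e when the stem ends in a voiced consonant (*oz*, *kusaw*); -hop when the stem ends in a vowel (*legopo*, *todsu*).
*tefo* — final sound /o/ (a vowel) → -hop → *tefohop*.
*humkaw*: final sound = /w/, a voiced consonant → -e → *humkawe*.
*buhep*: final sound = /p/, a voiceless consonant → -iw → *buhepiw*.

tefohop, humkawe, buhepiw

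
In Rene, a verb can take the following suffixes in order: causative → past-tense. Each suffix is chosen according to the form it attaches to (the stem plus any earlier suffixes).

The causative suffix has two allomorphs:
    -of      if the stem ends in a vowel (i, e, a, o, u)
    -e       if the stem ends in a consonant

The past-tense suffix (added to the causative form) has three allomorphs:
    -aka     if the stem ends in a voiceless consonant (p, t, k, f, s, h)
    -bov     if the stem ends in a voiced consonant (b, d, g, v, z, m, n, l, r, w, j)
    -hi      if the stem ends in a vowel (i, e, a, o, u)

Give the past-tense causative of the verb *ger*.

*ger*: final sound = /r/, a consonant → -e → *gere*.
The causative form *gere* — final sound /e/ (a vowel) → -hi → *gerehi*.

gerehi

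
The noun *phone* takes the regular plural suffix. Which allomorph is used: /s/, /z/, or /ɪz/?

/z/

The stem *phone* ends in a voiced non-sibilant sound.
The plural suffix surfaces as /ɪz/ after sibilants, /s/ after other voiceless consonants, and /z/ after other voiced sounds.
So the plural -s on *phone* is pronounced /z/.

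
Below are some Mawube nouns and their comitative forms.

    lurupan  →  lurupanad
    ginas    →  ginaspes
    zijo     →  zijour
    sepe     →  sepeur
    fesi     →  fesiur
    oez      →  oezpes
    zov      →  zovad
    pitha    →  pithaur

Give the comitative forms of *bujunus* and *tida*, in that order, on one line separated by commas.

The pattern is sibilance of the final sound: -pes when the stem ends in a sibilant (*ginas*, *oez*); -ad when the stem ends in a non-sibilant consonant (*lurupan*, *zov*); -ur when the stem ends in a vowel (*zijo*, *sepe*, *fesi*, *pitha*).
Since the final sound of *bujunus* is /s/ (a sibilant), it takes -pes, giving *bujunuspes*.
The final sound of *tida* is /a/, which is a vowel, so the suffix is -ur, giving *tidaur*.

bujunuspes, tidaur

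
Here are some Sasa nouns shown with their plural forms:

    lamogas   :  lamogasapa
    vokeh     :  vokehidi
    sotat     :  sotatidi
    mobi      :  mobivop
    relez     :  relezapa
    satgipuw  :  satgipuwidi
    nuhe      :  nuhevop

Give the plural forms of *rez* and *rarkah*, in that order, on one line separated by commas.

rezapa, rarkahidi

The pattern is sibilance of the final sound: -apa when the stem ends in a sibilant (*lamogas*, *relez*); -idi when the stem ends in a non-sibilant consonant (*vokeh*, *sotat*, *satgipuw*); -vop when the stem ends in a vowel (*mobi*, *nuhe*).
The final sound of *rez* is /z/, which is a sibilant, so the suffix is -apa, giving *rezapa*.
Since the final sound of *rarkah* is /h/ (a non-sibilant consonant), it takes -idi, giving *rarkahidi*.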